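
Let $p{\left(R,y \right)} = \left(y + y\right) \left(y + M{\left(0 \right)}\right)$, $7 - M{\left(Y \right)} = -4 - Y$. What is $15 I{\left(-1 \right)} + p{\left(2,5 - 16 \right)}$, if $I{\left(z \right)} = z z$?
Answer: $15$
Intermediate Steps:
$M{\left(Y \right)} = 11 + Y$ ($M{\left(Y \right)} = 7 - \left(-4 - Y\right) = 7 + \left(4 + Y\right) = 11 + Y$)
$I{\left(z \right)} = z^{2}$
$p{\left(R,y \right)} = 2 y \left(11 + y\right)$ ($p{\left(R,y \right)} = \left(y + y\right) \left(y + \left(11 + 0\right)\right) = 2 y \left(y + 11\right) = 2 y \left(11 + y\right)$)
$15 I{\left(-1 \right)} + p{\left(2,5 - 16 \right)} = 15 \left(-1\right)^{2} + 2 \left(5 - 16\right) \left(11 + \left(5 - 16\right)\right) = 15 \cdot 1 + 2 \left(5 - 16\right) \left(11 + \left(5 - 16\right)\right) = 15 + 2 \left(-11\right) \left(11 - 11\right) = 15 + 2 \left(-11\right) 0 = 15 + 0 = 15$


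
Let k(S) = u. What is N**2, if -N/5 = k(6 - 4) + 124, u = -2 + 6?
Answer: 409600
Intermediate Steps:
u = 4
k(S) = 4
N = -640 (N = -5*(4 + 124) = -5*128 = -640)
N**2 = (-640)**2 = 409600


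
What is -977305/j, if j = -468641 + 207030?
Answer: 19945/5339 ≈ 3.7357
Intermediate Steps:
j = -261611
-977305/j = -977305/(-261611) = -977305*(-1/261611) = 19945/5339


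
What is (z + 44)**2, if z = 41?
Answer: 7225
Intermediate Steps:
(z + 44)**2 = (41 + 44)**2 = 85**2 = 7225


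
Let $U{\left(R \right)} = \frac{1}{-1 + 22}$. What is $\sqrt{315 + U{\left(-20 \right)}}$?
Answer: $\frac{2 \sqrt{34734}}{21} \approx 17.75$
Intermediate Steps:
$U{\left(R \right)} = \frac{1}{21}$
$\sqrt{315 + U{\left(-20 \right)}} = \sqrt{315 + \frac{1}{21}} = \sqrt{\frac{6616}{21}} = \frac{2 \sqrt{34734}}{21}$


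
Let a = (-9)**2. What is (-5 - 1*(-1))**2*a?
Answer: 1296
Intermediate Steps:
a = 81
(-5 - 1*(-1))**2*a = (-5 - 1*(-1))**2*81 = (-5 + 1)**2*81 = (-4)**2*81 = 16*81 = 1296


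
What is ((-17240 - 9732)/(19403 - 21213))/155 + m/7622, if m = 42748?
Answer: 3049632996/534588025 ≈ 5.7046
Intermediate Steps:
((-17240 - 9732)/(19403 - 21213))/155 + m/7622 = ((-17240 - 9732)/(19403 - 21213))/155 + 42748/7622 = -26972/(-1810)*(1/155) + 42748*(1/7622) = -26972*(-1/1810)*(1/155) + 21374/3811 = (13486/905)*(1/155) + 21374/3811 = 13486/140275 + 21374/3811 = 3049632996/534588025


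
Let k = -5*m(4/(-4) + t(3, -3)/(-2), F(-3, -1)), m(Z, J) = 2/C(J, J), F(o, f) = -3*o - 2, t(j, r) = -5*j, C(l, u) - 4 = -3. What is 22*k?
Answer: -220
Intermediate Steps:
C(l, u) = 1 (C(l, u) = 4 - 3 = 1)
F(o, f) = -2 - 3*o
m(Z, J) = 2 (m(Z, J) = 2/1 = 2*1 = 2)
k = -10 (k = -5*2 = -10)
22*k = 22*(-10) = -220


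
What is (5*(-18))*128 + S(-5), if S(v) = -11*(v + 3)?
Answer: -11498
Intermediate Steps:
S(v) = -33 - 11*v (S(v) = -11*(3 + v) = -33 - 11*v)
(5*(-18))*128 + S(-5) = (5*(-18))*128 + (-33 - 11*(-5)) = -90*128 + (-33 + 55) = -11520 + 22 = -11498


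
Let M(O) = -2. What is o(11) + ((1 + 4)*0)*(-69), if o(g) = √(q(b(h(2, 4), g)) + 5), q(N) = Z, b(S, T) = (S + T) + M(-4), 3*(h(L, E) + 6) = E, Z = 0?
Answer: √5 ≈ 2.2361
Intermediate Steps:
h(L, E) = -6 + E/3
b(S, T) = -2 + S + T (b(S, T) = (S + T) - 2 = -2 + S + T)
q(N) = 0
o(g) = √5 (o(g) = √(0 + 5) = √5)
o(11) + ((1 + 4)*0)*(-69) = √5 + ((1 + 4)*0)*(-69) = √5 + (5*0)*(-69) = √5 + 0*(-69) = √5 + 0 = √5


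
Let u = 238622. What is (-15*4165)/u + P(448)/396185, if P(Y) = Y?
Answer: -24644755219/94538457070 ≈ -0.26068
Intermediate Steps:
(-15*4165)/u + P(448)/396185 = -15*4165/238622 + 448/396185 = -62475*1/238622 + 448*(1/396185) = -62475/238622 + 448/396185 = -24644755219/94538457070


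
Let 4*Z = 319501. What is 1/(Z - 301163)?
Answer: -4/885151 ≈ -4.5190e-6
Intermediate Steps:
Z = 319501/4 (Z = (¼)*319501 = 319501/4 ≈ 79875.)
1/(Z - 301163) = 1/(319501/4 - 301163) = 1/(-885151/4) = -4/885151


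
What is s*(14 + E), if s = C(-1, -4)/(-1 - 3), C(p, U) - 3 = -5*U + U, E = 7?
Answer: -399/4 ≈ -99.750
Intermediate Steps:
C(p, U) = 3 - 4*U (C(p, U) = 3 + (-5*U + U) = 3 - 4*U)
s = -19/4 (s = (3 - 4*(-4))/(-1 - 3) = (3 + 16)/(-4) = -¼*19 = -19/4 ≈ -4.7500)
s*(14 + E) = -19*(14 + 7)/4 = -19/4*21 = -399/4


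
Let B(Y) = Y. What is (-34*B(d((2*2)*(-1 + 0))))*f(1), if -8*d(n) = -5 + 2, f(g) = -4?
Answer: 51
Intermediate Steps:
d(n) = 3/8 (d(n) = -(-5 + 2)/8 = -⅛*(-3) = 3/8)
(-34*B(d((2*2)*(-1 + 0))))*f(1) = -34*3/8*(-4) = -51/4*(-4) = 51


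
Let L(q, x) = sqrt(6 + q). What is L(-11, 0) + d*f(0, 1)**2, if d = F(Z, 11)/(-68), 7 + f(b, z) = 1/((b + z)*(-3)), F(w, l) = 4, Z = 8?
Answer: -484/153 + I*sqrt(5) ≈ -3.1634 + 2.2361*I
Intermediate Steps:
f(b, z) = -7 + 1/(-3*b - 3*z) (f(b, z) = -7 + 1/((b + z)*(-3)) = -7 + 1/(-3*b - 3*z))
d = -1/17 (d = 4/(-68) = 4*(-1/68) = -1/17 ≈ -0.058824)
L(-11, 0) + d*f(0, 1)**2 = sqrt(6 - 11) - (-1/3 - 7*0 - 7*1)**2/(0 + 1)**2/17 = sqrt(-5) - (-1/3 + 0 - 7)**2/17 = I*sqrt(5) - (1*(-22/3))**2/17 = I*sqrt(5) - (-22/3)**2/17 = I*sqrt(5) - 1/17*484/9 = I*sqrt(5) - 484/153 = -484/153 + I*sqrt(5)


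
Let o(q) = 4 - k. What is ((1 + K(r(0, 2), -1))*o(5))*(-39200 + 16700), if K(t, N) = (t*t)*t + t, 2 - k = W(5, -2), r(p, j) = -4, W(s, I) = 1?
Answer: 4522500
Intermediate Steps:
k = 1 (k = 2 - 1*1 = 2 - 1 = 1)
o(q) = 3 (o(q) = 4 - 1*1 = 4 - 1 = 3)
K(t, N) = t + t³ (K(t, N) = t²*t + t = t³ + t = t + t³)
((1 + K(r(0, 2), -1))*o(5))*(-39200 + 16700) = ((1 + (-4 + (-4)³))*3)*(-39200 + 16700) = ((1 + (-4 - 64))*3)*(-22500) = ((1 - 68)*3)*(-22500) = -67*3*(-22500) = -201*(-22500) = 4522500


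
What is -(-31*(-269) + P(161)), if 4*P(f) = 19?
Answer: -33375/4 ≈ -8343.8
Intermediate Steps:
P(f) = 19/4 (P(f) = (¼)*19 = 19/4)
-(-31*(-269) + P(161)) = -(-31*(-269) + 19/4) = -(8339 + 19/4) = -1*33375/4 = -33375/4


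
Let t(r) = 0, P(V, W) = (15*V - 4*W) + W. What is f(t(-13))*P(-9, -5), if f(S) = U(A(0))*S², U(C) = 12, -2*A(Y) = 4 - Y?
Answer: 0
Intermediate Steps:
A(Y) = -2 + Y/2 (A(Y) = -(4 - Y)/2 = -2 + Y/2)
P(V, W) = -3*W + 15*V (P(V, W) = (-4*W + 15*V) + W = -3*W + 15*V)
f(S) = 12*S²
f(t(-13))*P(-9, -5) = (12*0²)*(-3*(-5) + 15*(-9)) = (12*0)*(15 - 135) = 0*(-120) = 0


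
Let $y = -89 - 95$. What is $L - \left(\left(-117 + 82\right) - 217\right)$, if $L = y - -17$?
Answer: $85$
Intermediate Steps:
$y = -184$
$L = -167$ ($L = -184 - -17 = -184 + 17 = -167$)
$L - \left(\left(-117 + 82\right) - 217\right) = -167 - \left(\left(-117 + 82\right) - 217\right) = -167 - \left(-35 - 217\right) = -167 - -252 = -167 + 252 = 85$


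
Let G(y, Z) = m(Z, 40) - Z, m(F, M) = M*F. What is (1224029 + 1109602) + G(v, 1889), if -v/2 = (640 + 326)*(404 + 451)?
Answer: 2407302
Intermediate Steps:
m(F, M) = F*M
v = -1651860 (v = -2*(640 + 326)*(404 + 451) = -1932*855 = -2*825930 = -1651860)
G(y, Z) = 39*Z (G(y, Z) = Z*40 - Z = 40*Z - Z = 39*Z)
(1224029 + 1109602) + G(v, 1889) = (1224029 + 1109602) + 39*1889 = 2333631 + 73671 = 2407302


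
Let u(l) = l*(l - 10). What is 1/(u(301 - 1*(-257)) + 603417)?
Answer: 1/909201 ≈ 1.0999e-6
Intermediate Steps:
u(l) = l*(-10 + l)
1/(u(301 - 1*(-257)) + 603417) = 1/((301 - 1*(-257))*(-10 + (301 - 1*(-257))) + 603417) = 1/((301 + 257)*(-10 + (301 + 257)) + 603417) = 1/(558*(-10 + 558) + 603417) = 1/(558*548 + 603417) = 1/(305784 + 603417) = 1/909201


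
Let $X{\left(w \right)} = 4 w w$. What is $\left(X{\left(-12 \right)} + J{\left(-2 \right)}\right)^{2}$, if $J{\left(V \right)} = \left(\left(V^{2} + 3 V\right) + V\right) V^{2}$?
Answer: $313600$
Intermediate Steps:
$X{\left(w \right)} = 4 w^{2}$
$J{\left(V \right)} = V^{2} \left(V^{2} + 4 V\right)$ ($J{\left(V \right)} = \left(V^{2} + 4 V\right) V^{2} = V^{2} \left(V^{2} + 4 V\right)$)
$\left(X{\left(-12 \right)} + J{\left(-2 \right)}\right)^{2} = \left(4 \left(-12\right)^{2} + \left(-2\right)^{3} \left(4 - 2\right)\right)^{2} = \left(4 \cdot 144 - 16\right)^{2} = \left(576 - 16\right)^{2} = 560^{2} = 313600$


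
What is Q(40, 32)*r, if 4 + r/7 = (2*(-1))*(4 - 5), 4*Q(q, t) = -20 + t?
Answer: -42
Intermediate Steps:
Q(q, t) = -5 + t/4 (Q(q, t) = (-20 + t)/4 = -5 + t/4)
r = -14 (r = -28 + 7*((2*(-1))*(4 - 5)) = -28 + 7*(-2*(-1)) = -28 + 7*2 = -28 + 14 = -14)
Q(40, 32)*r = (-5 + (¼)*32)*(-14) = (-5 + 8)*(-14) = 3*(-14) = -42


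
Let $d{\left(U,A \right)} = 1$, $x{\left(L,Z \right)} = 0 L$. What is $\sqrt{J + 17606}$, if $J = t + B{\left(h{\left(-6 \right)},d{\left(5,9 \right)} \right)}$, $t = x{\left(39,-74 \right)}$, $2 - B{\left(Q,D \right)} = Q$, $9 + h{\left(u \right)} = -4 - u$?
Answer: $\sqrt{17615} \approx 132.72$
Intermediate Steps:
$x{\left(L,Z \right)} = 0$
$h{\left(u \right)} = -13 - u$ ($h{\left(u \right)} = -9 - \left(4 + u\right) = -13 - u$)
$B{\left(Q,D \right)} = 2 - Q$
$t = 0$
$J = 9$ ($J = 0 + \left(2 - \left(-13 - -6\right)\right) = 0 + \left(2 - \left(-13 + 6\right)\right) = 0 + \left(2 - -7\right) = 0 + \left(2 + 7\right) = 0 + 9 = 9$)
$\sqrt{J + 17606} = \sqrt{9 + 17606} = \sqrt{17615}$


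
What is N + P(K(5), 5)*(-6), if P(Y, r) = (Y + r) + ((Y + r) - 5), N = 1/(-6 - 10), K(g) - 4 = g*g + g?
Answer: -7009/16 ≈ -438.06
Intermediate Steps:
K(g) = 4 + g + g² (K(g) = 4 + (g*g + g) = 4 + (g² + g) = 4 + (g + g²) = 4 + g + g²)
N = -1/16 (N = 1/(-16) = -1/16 ≈ -0.062500)
P(Y, r) = -5 + 2*Y + 2*r (P(Y, r) = (Y + r) + (-5 + Y + r) = -5 + 2*Y + 2*r)
N + P(K(5), 5)*(-6) = -1/16 + (-5 + 2*(4 + 5 + 5²) + 2*5)*(-6) = -1/16 + (-5 + 2*(4 + 5 + 25) + 10)*(-6) = -1/16 + (-5 + 2*34 + 10)*(-6) = -1/16 + (-5 + 68 + 10)*(-6) = -1/16 + 73*(-6) = -1/16 - 438 = -7009/16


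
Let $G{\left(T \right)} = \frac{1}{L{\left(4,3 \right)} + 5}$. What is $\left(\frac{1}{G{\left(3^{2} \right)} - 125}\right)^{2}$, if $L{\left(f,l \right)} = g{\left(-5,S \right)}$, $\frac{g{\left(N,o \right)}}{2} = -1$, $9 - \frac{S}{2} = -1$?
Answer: $\frac{9}{139876} \approx 6.4343 \cdot 10^{-5}$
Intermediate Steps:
$S = 20$ ($S = 18 - -2 = 18 + 2 = 20$)
$g{\left(N,o \right)} = -2$ ($g{\left(N,o \right)} = 2 \left(-1\right) = -2$)
$L{\left(f,l \right)} = -2$
$G{\left(T \right)} = \frac{1}{3}$ ($G{\left(T \right)} = \frac{1}{-2 + 5} = \frac{1}{3}$)
$\left(\frac{1}{G{\left(3^{2} \right)} - 125}\right)^{2} = \left(\frac{1}{\frac{1}{3} - 125}\right)^{2} = \left(\frac{1}{- \frac{374}{3}}\right)^{2} = \left(- \frac{3}{374}\right)^{2} = \frac{9}{139876}$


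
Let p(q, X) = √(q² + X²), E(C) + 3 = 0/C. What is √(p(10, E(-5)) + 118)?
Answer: √(118 + √109) ≈ 11.333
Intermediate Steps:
E(C) = -3 (E(C) = -3 + 0/C = -3 + 0 = -3)
p(q, X) = √(X² + q²)
√(p(10, E(-5)) + 118) = √(√((-3)² + 10²) + 118) = √(√(9 + 100) + 118) = √(√109 + 118) = √(118 + √109)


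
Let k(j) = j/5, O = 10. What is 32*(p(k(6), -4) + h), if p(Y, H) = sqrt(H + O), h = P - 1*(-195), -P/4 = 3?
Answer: 5856 + 32*sqrt(6) ≈ 5934.4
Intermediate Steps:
P = -12 (P = -4*3 = -12)
h = 183 (h = -12 - 1*(-195) = -12 + 195 = 183)
k(j) = j/5 (k(j) = j*(1/5) = j/5)
p(Y, H) = sqrt(10 + H) (p(Y, H) = sqrt(H + 10) = sqrt(10 + H))
32*(p(k(6), -4) + h) = 32*(sqrt(10 - 4) + 183) = 32*(sqrt(6) + 183) = 32*(183 + sqrt(6)) = 5856 + 32*sqrt(6)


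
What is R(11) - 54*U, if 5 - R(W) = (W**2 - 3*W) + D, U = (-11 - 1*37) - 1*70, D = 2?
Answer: 6287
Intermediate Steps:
U = -118 (U = (-11 - 37) - 70 = -48 - 70 = -118)
R(W) = 3 - W**2 + 3*W (R(W) = 5 - ((W**2 - 3*W) + 2) = 5 - (2 + W**2 - 3*W) = 5 + (-2 - W**2 + 3*W) = 3 - W**2 + 3*W)
R(11) - 54*U = (3 - 1*11**2 + 3*11) - 54*(-118) = (3 - 1*121 + 33) + 6372 = (3 - 121 + 33) + 6372 = -85 + 6372 = 6287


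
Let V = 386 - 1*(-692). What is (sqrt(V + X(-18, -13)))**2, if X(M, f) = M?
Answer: 1060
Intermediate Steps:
V = 1078 (V = 386 + 692 = 1078)
(sqrt(V + X(-18, -13)))**2 = (sqrt(1078 - 18))**2 = (sqrt(1060))**2 = (2*sqrt(265))**2 = 1060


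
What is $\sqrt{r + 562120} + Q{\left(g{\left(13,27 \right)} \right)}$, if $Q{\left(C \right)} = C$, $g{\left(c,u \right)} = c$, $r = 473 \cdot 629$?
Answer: $13 + \sqrt{859637} \approx 940.17$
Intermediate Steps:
$r = 297517$
$\sqrt{r + 562120} + Q{\left(g{\left(13,27 \right)} \right)} = \sqrt{297517 + 562120} + 13 = \sqrt{859637} + 13 = 13 + \sqrt{859637}$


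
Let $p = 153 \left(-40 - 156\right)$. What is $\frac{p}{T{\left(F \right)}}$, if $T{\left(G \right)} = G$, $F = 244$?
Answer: $- \frac{7497}{61} \approx -122.9$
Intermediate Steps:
$p = -29988$ ($p = 153 \left(-196\right) = -29988$)
$\frac{p}{T{\left(F \right)}} = - \frac{29988}{244} = \left(-29988\right) \frac{1}{244} = - \frac{7497}{61}$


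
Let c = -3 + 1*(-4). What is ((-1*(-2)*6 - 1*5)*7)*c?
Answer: -343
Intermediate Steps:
c = -7 (c = -3 - 4 = -7)
((-1*(-2)*6 - 1*5)*7)*c = ((-1*(-2)*6 - 1*5)*7)*(-7) = ((2*6 - 5)*7)*(-7) = ((12 - 5)*7)*(-7) = (7*7)*(-7) = 49*(-7) = -343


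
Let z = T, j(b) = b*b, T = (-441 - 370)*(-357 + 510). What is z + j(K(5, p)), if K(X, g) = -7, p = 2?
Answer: -124034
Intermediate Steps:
T = -124083 (T = -811*153 = -124083)
j(b) = b²
z = -124083
z + j(K(5, p)) = -124083 + (-7)² = -124083 + 49 = -124034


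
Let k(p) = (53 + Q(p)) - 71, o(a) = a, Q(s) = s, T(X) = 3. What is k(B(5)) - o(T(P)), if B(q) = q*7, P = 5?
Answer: 14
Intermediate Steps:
B(q) = 7*q
k(p) = -18 + p (k(p) = (53 + p) - 71 = -18 + p)
k(B(5)) - o(T(P)) = (-18 + 7*5) - 1*3 = (-18 + 35) - 3 = 17 - 3 = 14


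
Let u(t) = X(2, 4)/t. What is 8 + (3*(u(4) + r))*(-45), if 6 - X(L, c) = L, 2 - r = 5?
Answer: 278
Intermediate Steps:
r = -3 (r = 2 - 1*5 = 2 - 5 = -3)
X(L, c) = 6 - L
u(t) = 4/t (u(t) = (6 - 1*2)/t = (6 - 2)/t = 4/t)
8 + (3*(u(4) + r))*(-45) = 8 + (3*(4/4 - 3))*(-45) = 8 + (3*(4*(1/4) - 3))*(-45) = 8 + (3*(1 - 3))*(-45) = 8 + (3*(-2))*(-45) = 8 - 6*(-45) = 8 + 270 = 278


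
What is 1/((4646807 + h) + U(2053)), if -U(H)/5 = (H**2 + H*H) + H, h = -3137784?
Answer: -1/40649332 ≈ -2.4601e-8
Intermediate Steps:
U(H) = -10*H**2 - 5*H (U(H) = -5*((H**2 + H*H) + H) = -5*((H**2 + H**2) + H) = -5*(2*H**2 + H) = -5*(H + 2*H**2) = -10*H**2 - 5*H)
1/((4646807 + h) + U(2053)) = 1/((4646807 - 3137784) - 5*2053*(1 + 2*2053)) = 1/(1509023 - 5*2053*(1 + 4106)) = 1/(1509023 - 5*2053*4107) = 1/(1509023 - 42158355) = 1/(-40649332) = -1/40649332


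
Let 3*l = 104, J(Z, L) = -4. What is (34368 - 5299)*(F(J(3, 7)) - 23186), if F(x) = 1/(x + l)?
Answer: -62007345521/92 ≈ -6.7399e+8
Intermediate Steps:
l = 104/3 (l = (⅓)*104 = 104/3 ≈ 34.667)
F(x) = 1/(104/3 + x) (F(x) = 1/(x + 104/3) = 1/(104/3 + x))
(34368 - 5299)*(F(J(3, 7)) - 23186) = (34368 - 5299)*(3/(104 + 3*(-4)) - 23186) = 29069*(3/(104 - 12) - 23186) = 29069*(3/92 - 23186) = 29069*(-2133109/92) = -62007345521/92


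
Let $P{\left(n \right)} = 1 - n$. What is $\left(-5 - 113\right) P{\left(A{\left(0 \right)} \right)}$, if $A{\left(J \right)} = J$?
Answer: $-118$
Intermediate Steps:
$\left(-5 - 113\right) P{\left(A{\left(0 \right)} \right)} = \left(-5 - 113\right) \left(1 - 0\right) = - 118 \left(1 + 0\right) = \left(-118\right) 1 = -118$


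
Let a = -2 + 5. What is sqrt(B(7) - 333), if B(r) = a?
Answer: I*sqrt(330) ≈ 18.166*I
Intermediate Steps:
a = 3
B(r) = 3
sqrt(B(7) - 333) = sqrt(3 - 333) = sqrt(-330) = I*sqrt(330)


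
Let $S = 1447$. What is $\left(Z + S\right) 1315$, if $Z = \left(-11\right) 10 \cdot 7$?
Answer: $890255$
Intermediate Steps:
$Z = -770$ ($Z = \left(-110\right) 7 = -770$)
$\left(Z + S\right) 1315 = \left(-770 + 1447\right) 1315 = 677 \cdot 1315 = 890255$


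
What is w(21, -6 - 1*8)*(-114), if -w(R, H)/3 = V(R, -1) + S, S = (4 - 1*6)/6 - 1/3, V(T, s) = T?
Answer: 6954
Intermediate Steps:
S = -⅔ (S = (4 - 6)*(⅙) - 1*⅓ = -2*⅙ - ⅓ = -⅓ - ⅓ = -⅔ ≈ -0.66667)
w(R, H) = 2 - 3*R (w(R, H) = -3*(R - ⅔) = -3*(-⅔ + R) = 2 - 3*R)
w(21, -6 - 1*8)*(-114) = (2 - 3*21)*(-114) = (2 - 63)*(-114) = -61*(-114) = 6954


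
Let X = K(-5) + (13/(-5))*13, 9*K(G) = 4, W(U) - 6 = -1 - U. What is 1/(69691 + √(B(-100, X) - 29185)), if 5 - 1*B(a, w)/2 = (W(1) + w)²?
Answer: 141124275/9835154418482 - 45*I*√62569457/9835154418482 ≈ 1.4349e-5 - 3.6192e-8*I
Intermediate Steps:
W(U) = 5 - U (W(U) = 6 + (-1 - U) = 5 - U)
K(G) = 4/9 (K(G) = (⅑)*4 = 4/9)
X = -1501/45 (X = 4/9 + (13/(-5))*13 = 4/9 + (13*(-⅕))*13 = 4/9 - 13/5*13 = 4/9 - 169/5 = -1501/45 ≈ -33.356)
B(a, w) = 10 - 2*(4 + w)² (B(a, w) = 10 - 2*((5 - 1*1) + w)² = 10 - 2*((5 - 1) + w)² = 10 - 2*(4 + w)²)
1/(69691 + √(B(-100, X) - 29185)) = 1/(69691 + √((10 - 2*(4 - 1501/45)²) - 29185)) = 1/(69691 + √((10 - 2*(-1321/45)²) - 29185)) = 1/(69691 + √((10 - 2*1745041/2025) - 29185)) = 1/(69691 + √((10 - 3490082/2025) - 29185)) = 1/(69691 + √(-3469832/2025 - 29185)) = 1/(69691 + √(-62569457/2025)) = 1/(69691 + I*√62569457/45)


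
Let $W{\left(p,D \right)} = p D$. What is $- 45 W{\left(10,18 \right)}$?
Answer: $-8100$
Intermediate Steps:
$W{\left(p,D \right)} = D p$
$- 45 W{\left(10,18 \right)} = - 45 \cdot 18 \cdot 10 = \left(-45\right) 180 = -8100$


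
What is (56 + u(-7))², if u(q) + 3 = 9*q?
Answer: 100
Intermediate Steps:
u(q) = -3 + 9*q
(56 + u(-7))² = (56 + (-3 + 9*(-7)))² = (56 + (-3 - 63))² = (56 - 66)² = (-10)² = 100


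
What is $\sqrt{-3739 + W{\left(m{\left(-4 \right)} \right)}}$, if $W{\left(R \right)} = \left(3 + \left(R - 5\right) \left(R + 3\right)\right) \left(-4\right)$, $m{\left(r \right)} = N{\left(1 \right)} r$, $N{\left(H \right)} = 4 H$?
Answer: $i \sqrt{4843} \approx 69.592 i$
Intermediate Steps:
$m{\left(r \right)} = 4 r$ ($m{\left(r \right)} = 4 \cdot 1 r = 4 r$)
$W{\left(R \right)} = -12 - 4 \left(-5 + R\right) \left(3 + R\right)$ ($W{\left(R \right)} = \left(3 + \left(-5 + R\right) \left(3 + R\right)\right) \left(-4\right) = -12 - 4 \left(-5 + R\right) \left(3 + R\right)$)
$\sqrt{-3739 + W{\left(m{\left(-4 \right)} \right)}} = \sqrt{-3739 + \left(48 - 4 \left(4 \left(-4\right)\right)^{2} + 8 \cdot 4 \left(-4\right)\right)} = \sqrt{-3739 + \left(48 - 4 \left(-16\right)^{2} + 8 \left(-16\right)\right)} = \sqrt{-3739 - 1104} = \sqrt{-4843} = i \sqrt{4843}$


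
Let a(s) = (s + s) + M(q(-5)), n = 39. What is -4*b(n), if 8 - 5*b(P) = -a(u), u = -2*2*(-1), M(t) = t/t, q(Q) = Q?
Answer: -68/5 ≈ -13.600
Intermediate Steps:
M(t) = 1
u = 4 (u = -4*(-1) = 4)
a(s) = 1 + 2*s (a(s) = (s + s) + 1 = 2*s + 1 = 1 + 2*s)
b(P) = 17/5 (b(P) = 8/5 - (-1)*(1 + 2*4)/5 = 8/5 - (-1)*(1 + 8)/5 = 8/5 - (-1)*9/5 = 8/5 - 1/5*(-9) = 8/5 + 9/5 = 17/5)
-4*b(n) = -4*17/5 = -68/5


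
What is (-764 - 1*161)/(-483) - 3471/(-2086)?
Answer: 515149/143934 ≈ 3.5791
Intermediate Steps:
(-764 - 1*161)/(-483) - 3471/(-2086) = (-764 - 161)*(-1/483) - 3471*(-1/2086) = -925*(-1/483) + 3471/2086 = 925/483 + 3471/2086 = 515149/143934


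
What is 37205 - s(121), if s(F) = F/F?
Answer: 37204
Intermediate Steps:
s(F) = 1
37205 - s(121) = 37205 - 1*1 = 37205 - 1 = 37204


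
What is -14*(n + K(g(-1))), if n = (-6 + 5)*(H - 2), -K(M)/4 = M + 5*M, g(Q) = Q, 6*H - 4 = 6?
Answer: -1022/3 ≈ -340.67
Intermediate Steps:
H = 5/3 (H = ⅔ + (⅙)*6 = ⅔ + 1 = 5/3 ≈ 1.6667)
K(M) = -24*M (K(M) = -4*(M + 5*M) = -24*M)
n = ⅓ (n = (-6 + 5)*(5/3 - 2) = -1*(-⅓) = ⅓ ≈ 0.33333)
-14*(n + K(g(-1))) = -14*(⅓ - 24*(-1)) = -14*(⅓ + 24) = -14*73/3 = -1022/3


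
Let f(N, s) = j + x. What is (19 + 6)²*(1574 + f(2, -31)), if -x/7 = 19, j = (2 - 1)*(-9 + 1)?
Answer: 895625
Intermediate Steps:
j = -8 (j = 1*(-8) = -8)
x = -133 (x = -7*19 = -133)
f(N, s) = -141 (f(N, s) = -8 - 133 = -141)
(19 + 6)²*(1574 + f(2, -31)) = (19 + 6)²*(1574 - 141) = 25²*1433 = 625*1433 = 895625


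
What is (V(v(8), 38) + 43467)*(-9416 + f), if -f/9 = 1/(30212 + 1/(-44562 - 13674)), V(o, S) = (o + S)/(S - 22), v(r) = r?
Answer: -1440309627734810795/3518852062 ≈ -4.0931e+8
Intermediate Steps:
V(o, S) = (S + o)/(-22 + S)
f = -524124/1759426031 (f = -9/(30212 + 1/(-44562 - 13674)) = -9/(30212 + 1/(-58236)) = -9/(30212 - 1/58236) = -9/1759426031/58236 = -9*58236/1759426031 = -524124/1759426031 ≈ -0.00029789)
(V(v(8), 38) + 43467)*(-9416 + f) = ((38 + 8)/(-22 + 38) + 43467)*(-9416 - 524124/1759426031) = (46/16 + 43467)*(-16566756032020/1759426031) = ((1/16)*46 + 43467)*(-16566756032020/1759426031) = (23/8 + 43467)*(-16566756032020/1759426031) = (347759/8)*(-16566756032020/1759426031) = -1440309627734810795/3518852062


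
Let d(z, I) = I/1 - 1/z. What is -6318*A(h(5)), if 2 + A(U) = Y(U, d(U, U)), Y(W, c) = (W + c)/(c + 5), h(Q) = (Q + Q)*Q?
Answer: 3152682/2749 ≈ 1146.8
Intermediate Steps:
d(z, I) = I - 1/z (d(z, I) = I*1 - 1/z = I - 1/z)
h(Q) = 2*Q² (h(Q) = (2*Q)*Q = 2*Q²)
Y(W, c) = (W + c)/(5 + c)
A(U) = -2 + (-1/U + 2*U)/(5 + U - 1/U) (A(U) = -2 + (U + (U - 1/U))/(5 + (U - 1/U)) = -2 + (-1/U + 2*U)/(5 + U - 1/U))
-6318*A(h(5)) = -6318*(1 - 20*5²)/(-1 + (2*5²)² + 5*(2*5²)) = -6318*(1 - 20*25)/(-1 + (2*25)² + 5*(2*25)) = -6318*(1 - 10*50)/(-1 + 50² + 5*50) = -6318*(1 - 500)/(-1 + 2500 + 250) = -6318*(-499)/2749 = -6318*(-499/2749) = 3152682/2749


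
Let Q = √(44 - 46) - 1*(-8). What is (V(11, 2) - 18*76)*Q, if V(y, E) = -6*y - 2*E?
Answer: -11504 - 1438*I*√2 ≈ -11504.0 - 2033.6*I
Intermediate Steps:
Q = 8 + I*√2 (Q = √(-2) + 8 = I*√2 + 8 = 8 + I*√2 ≈ 8.0 + 1.4142*I)
(V(11, 2) - 18*76)*Q = ((-6*11 - 2*2) - 18*76)*(8 + I*√2) = ((-66 - 4) - 1368)*(8 + I*√2) = (-70 - 1368)*(8 + I*√2) = -1438*(8 + I*√2) = -11504 - 1438*I*√2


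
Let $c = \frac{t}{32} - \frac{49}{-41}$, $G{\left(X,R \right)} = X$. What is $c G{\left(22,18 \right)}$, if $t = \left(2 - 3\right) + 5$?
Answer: $\frac{4763}{164} \approx 29.043$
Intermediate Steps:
$t = 4$ ($t = -1 + 5 = 4$)
$c = \frac{433}{328}$ ($c = \frac{4}{32} - \frac{49}{-41} = 4 \cdot \frac{1}{32} - - \frac{49}{41} = \frac{1}{8} + \frac{49}{41} = \frac{433}{328} \approx 1.3201$)
$c G{\left(22,18 \right)} = \frac{433}{328} \cdot 22 = \frac{4763}{164}$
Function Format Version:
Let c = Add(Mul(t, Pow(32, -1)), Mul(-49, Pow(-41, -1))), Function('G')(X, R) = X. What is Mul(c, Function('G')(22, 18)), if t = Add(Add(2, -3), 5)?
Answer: Rational(4763, 164) ≈ 29.043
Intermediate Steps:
t = 4 (t = Add(-1, 5) = 4)
c = Rational(433, 328) (c = Add(Mul(4, Pow(32, -1)), Mul(-49, Pow(-41, -1))) = Add(Mul(4, Rational(1, 32)), Mul(-49, Rational(-1, 41))) = Add(Rational(1, 8), Rational(49, 41)) = Rational(433, 328) ≈ 1.3201)
Mul(c, Function('G')(22, 18)) = Mul(Rational(433, 328), 22) = Rational(4763, 164)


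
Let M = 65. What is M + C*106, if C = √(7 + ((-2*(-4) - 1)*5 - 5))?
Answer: 65 + 106*√37 ≈ 709.77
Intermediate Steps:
C = √37 (C = √(7 + ((8 - 1)*5 - 5)) = √(7 + (7*5 - 5)) = √(7 + (35 - 5)) = √(7 + 30) = √37 ≈ 6.0828)
M + C*106 = 65 + √37*106 = 65 + 106*√37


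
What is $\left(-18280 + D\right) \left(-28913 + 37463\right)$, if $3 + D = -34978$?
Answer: $-455381550$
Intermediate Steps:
$D = -34981$ ($D = -3 - 34978 = -34981$)
$\left(-18280 + D\right) \left(-28913 + 37463\right) = \left(-18280 - 34981\right) \left(-28913 + 37463\right) = \left(-53261\right) 8550 = -455381550$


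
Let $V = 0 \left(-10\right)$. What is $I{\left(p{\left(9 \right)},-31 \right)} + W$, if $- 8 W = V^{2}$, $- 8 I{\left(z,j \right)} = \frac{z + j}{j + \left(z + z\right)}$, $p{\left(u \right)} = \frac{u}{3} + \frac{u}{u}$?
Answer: $- \frac{27}{184} \approx -0.14674$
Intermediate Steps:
$p{\left(u \right)} = 1 + \frac{u}{3}$ ($p{\left(u \right)} = u \frac{1}{3} + 1 = \frac{u}{3} + 1 = 1 + \frac{u}{3}$)
$I{\left(z,j \right)} = - \frac{j + z}{8 \left(j + 2 z\right)}$ ($I{\left(z,j \right)} = - \frac{\left(z + j\right) \frac{1}{j + \left(z + z\right)}}{8} = - \frac{\left(j + z\right) \frac{1}{j + 2 z}}{8} = - \frac{\frac{1}{j + 2 z} \left(j + z\right)}{8} = - \frac{j + z}{8 \left(j + 2 z\right)}$)
$V = 0$
$W = 0$ ($W = - \frac{0^{2}}{8} = \left(- \frac{1}{8}\right) 0 = 0$)
$I{\left(p{\left(9 \right)},-31 \right)} + W = \frac{\left(-1\right) \left(-31\right) - \left(1 + \frac{1}{3} \cdot 9\right)}{8 \left(-31 + 2 \left(1 + \frac{1}{3} \cdot 9\right)\right)} + 0 = \frac{31 - \left(1 + 3\right)}{8 \left(-31 + 2 \left(1 + 3\right)\right)} + 0 = \frac{31 - 4}{8 \left(-31 + 2 \cdot 4\right)} + 0 = \frac{31 - 4}{8 \left(-31 + 8\right)} + 0 = \frac{1}{8} \frac{1}{-23} \cdot 27 + 0 = \frac{1}{8} \left(- \frac{1}{23}\right) 27 + 0 = - \frac{27}{184} + 0 = - \frac{27}{184}$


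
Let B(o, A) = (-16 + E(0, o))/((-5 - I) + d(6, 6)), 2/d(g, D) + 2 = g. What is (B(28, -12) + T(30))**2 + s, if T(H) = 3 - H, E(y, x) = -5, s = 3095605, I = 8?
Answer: 1935153814/625 ≈ 3.0962e+6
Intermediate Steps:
d(g, D) = 2/(-2 + g)
B(o, A) = 42/25 (B(o, A) = (-16 - 5)/((-5 - 1*8) + 2/(-2 + 6)) = -21/((-5 - 8) + 2/4) = -21/(-13 + 2*(1/4)) = -21/(-13 + 1/2) = -21/(-25/2) = -21*(-2/25) = 42/25)
(B(28, -12) + T(30))**2 + s = (42/25 + (3 - 1*30))**2 + 3095605 = (42/25 + (3 - 30))**2 + 3095605 = (42/25 - 27)**2 + 3095605 = (-633/25)**2 + 3095605 = 400689/625 + 3095605 = 1935153814/625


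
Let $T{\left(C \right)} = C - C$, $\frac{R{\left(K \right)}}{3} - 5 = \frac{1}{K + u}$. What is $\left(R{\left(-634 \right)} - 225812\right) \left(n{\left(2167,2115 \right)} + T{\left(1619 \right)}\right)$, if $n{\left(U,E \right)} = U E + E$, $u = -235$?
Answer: $- \frac{899720467290720}{869} \approx -1.0354 \cdot 10^{12}$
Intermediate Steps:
$R{\left(K \right)} = 15 + \frac{3}{-235 + K}$ ($R{\left(K \right)} = 15 + \frac{3}{K - 235} = 15 + \frac{3}{-235 + K}$)
$T{\left(C \right)} = 0$
$n{\left(U,E \right)} = E + E U$ ($n{\left(U,E \right)} = E U + E = E + E U$)
$\left(R{\left(-634 \right)} - 225812\right) \left(n{\left(2167,2115 \right)} + T{\left(1619 \right)}\right) = \left(\frac{3 \left(-1174 + 5 \left(-634\right)\right)}{-235 - 634} - 225812\right) \left(2115 \left(1 + 2167\right) + 0\right) = \left(\frac{3 \left(-1174 - 3170\right)}{-869} - 225812\right) \left(2115 \cdot 2168 + 0\right) = \left(3 \left(- \frac{1}{869}\right) \left(-4344\right) - 225812\right) \left(4585320 + 0\right) = \left(\frac{13032}{869} - 225812\right) 4585320 = \left(- \frac{196217596}{869}\right) 4585320 = - \frac{899720467290720}{869}$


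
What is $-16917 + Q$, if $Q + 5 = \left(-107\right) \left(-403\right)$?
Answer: $26199$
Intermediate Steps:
$Q = 43116$ ($Q = -5 - -43121 = -5 + 43121 = 43116$)
$-16917 + Q = -16917 + 43116 = 26199$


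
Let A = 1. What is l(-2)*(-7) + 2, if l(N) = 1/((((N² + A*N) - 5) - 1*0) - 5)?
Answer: 23/8 ≈ 2.8750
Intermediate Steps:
l(N) = 1/(-10 + N + N²) (l(N) = 1/((((N² + 1*N) - 5) - 1*0) - 5) = 1/((((N² + N) - 5) + 0) - 5) = 1/((((N + N²) - 5) + 0) - 5) = 1/(((-5 + N + N²) + 0) - 5) = 1/((-5 + N + N²) - 5) = 1/(-10 + N + N²))
l(-2)*(-7) + 2 = -7/(-10 - 2 + (-2)²) + 2 = -7/(-10 - 2 + 4) + 2 = -7/(-8) + 2 = -⅛*(-7) + 2 = 7/8 + 2 = 23/8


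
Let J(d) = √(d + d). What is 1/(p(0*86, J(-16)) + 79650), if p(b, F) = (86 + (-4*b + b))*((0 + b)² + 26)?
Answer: 1/81886 ≈ 1.2212e-5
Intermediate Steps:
J(d) = √2*√d (J(d) = √(2*d) = √2*√d)
p(b, F) = (26 + b²)*(86 - 3*b) (p(b, F) = (86 - 3*b)*(b² + 26) = (86 - 3*b)*(26 + b²) = (26 + b²)*(86 - 3*b))
1/(p(0*86, J(-16)) + 79650) = 1/((2236 - 0*86 - 3*(0*86)³ + 86*(0*86)²) + 79650) = 1/((2236 - 78*0 - 3*0³ + 86*0²) + 79650) = 1/((2236 + 0 - 3*0 + 86*0) + 79650) = 1/((2236 + 0 + 0 + 0) + 79650) = 1/(2236 + 79650) = 1/81886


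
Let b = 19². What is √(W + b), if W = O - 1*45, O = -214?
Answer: √102 ≈ 10.100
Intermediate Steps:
b = 361
W = -259 (W = -214 - 1*45 = -214 - 45 = -259)
√(W + b) = √(-259 + 361) = √102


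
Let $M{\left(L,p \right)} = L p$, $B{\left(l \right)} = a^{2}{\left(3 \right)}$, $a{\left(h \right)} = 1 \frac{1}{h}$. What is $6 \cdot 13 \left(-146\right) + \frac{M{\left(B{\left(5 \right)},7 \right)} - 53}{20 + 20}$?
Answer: $- \frac{410015}{36} \approx -11389.0$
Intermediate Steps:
$a{\left(h \right)} = \frac{1}{h}$
$B{\left(l \right)} = \frac{1}{9}$ ($B{\left(l \right)} = \left(\frac{1}{3}\right)^{2} = \frac{1}{9}$)
$6 \cdot 13 \left(-146\right) + \frac{M{\left(B{\left(5 \right)},7 \right)} - 53}{20 + 20} = 6 \cdot 13 \left(-146\right) + \frac{\frac{1}{9} \cdot 7 - 53}{20 + 20} = 78 \left(-146\right) + \frac{\frac{7}{9} - 53}{40} = -11388 - \frac{47}{36} = - \frac{410015}{36}$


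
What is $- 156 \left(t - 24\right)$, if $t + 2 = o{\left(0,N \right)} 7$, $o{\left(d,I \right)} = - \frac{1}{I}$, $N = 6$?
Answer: $4238$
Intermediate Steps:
$t = - \frac{19}{6}$ ($t = -2 + - \frac{1}{6} \cdot 7 = -2 + \left(-1\right) \frac{1}{6} \cdot 7 = -2 - \frac{7}{6} = - \frac{19}{6} \approx -3.1667$)
$- 156 \left(t - 24\right) = - 156 \left(- \frac{19}{6} - 24\right) = \left(-156\right) \left(- \frac{163}{6}\right) = 4238$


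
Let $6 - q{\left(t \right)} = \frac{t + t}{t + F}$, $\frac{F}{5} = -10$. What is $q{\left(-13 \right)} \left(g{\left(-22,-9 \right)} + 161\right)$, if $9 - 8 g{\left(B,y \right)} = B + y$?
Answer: $\frac{58432}{63} \approx 927.49$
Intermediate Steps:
$F = -50$ ($F = 5 \left(-10\right) = -50$)
$g{\left(B,y \right)} = \frac{9}{8} - \frac{B}{8} - \frac{y}{8}$ ($g{\left(B,y \right)} = \frac{9}{8} - \frac{B + y}{8} = \frac{9}{8} - \left(\frac{B}{8} + \frac{y}{8}\right) = \frac{9}{8} - \frac{B}{8} - \frac{y}{8}$)
$q{\left(t \right)} = 6 - \frac{2 t}{-50 + t}$ ($q{\left(t \right)} = 6 - \frac{t + t}{t - 50} = 6 - \frac{2 t}{-50 + t}$)
$q{\left(-13 \right)} \left(g{\left(-22,-9 \right)} + 161\right) = \frac{4 \left(-75 - 13\right)}{-50 - 13} \left(\left(\frac{9}{8} - - \frac{11}{4} - - \frac{9}{8}\right) + 161\right) = 4 \frac{1}{-63} \left(-88\right) \left(\left(\frac{9}{8} + \frac{11}{4} + \frac{9}{8}\right) + 161\right) = 4 \left(- \frac{1}{63}\right) \left(-88\right) \left(5 + 161\right) = \frac{352}{63} \cdot 166 = \frac{58432}{63}$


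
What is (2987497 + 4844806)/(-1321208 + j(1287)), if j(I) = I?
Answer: -7832303/1319921 ≈ -5.9339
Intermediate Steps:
(2987497 + 4844806)/(-1321208 + j(1287)) = (2987497 + 4844806)/(-1321208 + 1287) = 7832303/(-1319921) = 7832303*(-1/1319921) = -7832303/1319921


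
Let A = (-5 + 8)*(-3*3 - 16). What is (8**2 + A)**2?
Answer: 121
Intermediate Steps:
A = -75 (A = 3*(-9 - 16) = 3*(-25) = -75)
(8**2 + A)**2 = (8**2 - 75)**2 = (64 - 75)**2 = (-11)**2 = 121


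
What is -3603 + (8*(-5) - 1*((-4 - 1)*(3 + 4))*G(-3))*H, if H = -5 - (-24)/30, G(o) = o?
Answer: -2994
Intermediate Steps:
H = -21/5 (H = -5 - (-24)/30 = -5 - 1*(-⅘) = -5 + ⅘ = -21/5 ≈ -4.2000)
-3603 + (8*(-5) - 1*((-4 - 1)*(3 + 4))*G(-3))*H = -3603 + (8*(-5) - 1*((-4 - 1)*(3 + 4))*(-3))*(-21/5) = -3603 + (-40 - 1*(-5*7)*(-3))*(-21/5) = -3603 + (-40 - 1*(-35)*(-3))*(-21/5) = -3603 + (-40 - (-35)*(-3))*(-21/5) = -3603 + (-40 - 1*105)*(-21/5) = -3603 + (-40 - 105)*(-21/5) = -3603 - 145*(-21/5) = -3603 + 609 = -2994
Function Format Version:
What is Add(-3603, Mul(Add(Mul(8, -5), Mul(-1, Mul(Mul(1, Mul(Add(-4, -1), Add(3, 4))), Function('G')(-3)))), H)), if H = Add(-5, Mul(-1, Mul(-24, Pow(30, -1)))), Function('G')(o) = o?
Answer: -2994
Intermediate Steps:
H = Rational(-21, 5) (H = Add(-5, Mul(-1, Mul(-24, Rational(1, 30)))) = Add(-5, Mul(-1, Rational(-4, 5))) = Add(-5, Rational(4, 5)) = Rational(-21, 5) ≈ -4.2000)
Add(-3603, Mul(Add(Mul(8, -5), Mul(-1, Mul(Mul(1, Mul(Add(-4, -1), Add(3, 4))), Function('G')(-3)))), H)) = Add(-3603, Mul(Add(Mul(8, -5), Mul(-1, Mul(Mul(1, Mul(Add(-4, -1), Add(3, 4))), -3))), Rational(-21, 5))) = Add(-3603, Mul(Add(-40, Mul(-1, Mul(Mul(1, Mul(-5, 7)), -3))), Rational(-21, 5))) = Add(-3603, Mul(Add(-40, Mul(-1, Mul(Mul(1, -35), -3))), Rational(-21, 5))) = Add(-3603, Mul(Add(-40, Mul(-1, Mul(-35, -3))), Rational(-21, 5))) = Add(-3603, Mul(Add(-40, Mul(-1, 105)), Rational(-21, 5))) = Add(-3603, Mul(Add(-40, -105), Rational(-21, 5))) = Add(-3603, Mul(-145, Rational(-21, 5))) = Add(-3603, 609) = -2994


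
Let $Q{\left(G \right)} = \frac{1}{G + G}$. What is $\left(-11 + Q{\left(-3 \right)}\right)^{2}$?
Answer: $\frac{4489}{36} \approx 124.69$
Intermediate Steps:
$Q{\left(G \right)} = \frac{1}{2 G}$
$\left(-11 + Q{\left(-3 \right)}\right)^{2} = \left(-11 + \frac{1}{2 \left(-3\right)}\right)^{2} = \left(-11 + \frac{1}{2} \left(- \frac{1}{3}\right)\right)^{2} = \left(-11 - \frac{1}{6}\right)^{2} = \left(- \frac{67}{6}\right)^{2} = \frac{4489}{36}$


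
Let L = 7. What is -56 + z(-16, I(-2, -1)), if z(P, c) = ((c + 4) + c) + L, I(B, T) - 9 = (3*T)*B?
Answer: -15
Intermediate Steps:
I(B, T) = 9 + 3*B*T (I(B, T) = 9 + (3*T)*B = 9 + 3*B*T)
z(P, c) = 11 + 2*c (z(P, c) = ((c + 4) + c) + 7 = ((4 + c) + c) + 7 = (4 + 2*c) + 7 = 11 + 2*c)
-56 + z(-16, I(-2, -1)) = -56 + (11 + 2*(9 + 3*(-2)*(-1))) = -56 + (11 + 2*(9 + 6)) = -56 + (11 + 2*15) = -56 + (11 + 30) = -56 + 41 = -15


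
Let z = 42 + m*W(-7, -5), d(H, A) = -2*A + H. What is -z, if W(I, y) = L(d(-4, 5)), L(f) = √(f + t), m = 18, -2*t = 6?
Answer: -42 - 18*I*√17 ≈ -42.0 - 74.216*I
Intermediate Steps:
t = -3 (t = -½*6 = -3)
d(H, A) = H - 2*A
L(f) = √(-3 + f) (L(f) = √(f - 3) = √(-3 + f))
W(I, y) = I*√17 (W(I, y) = √(-3 + (-4 - 2*5)) = √(-3 + (-4 - 10)) = √(-3 - 14) = √(-17) = I*√17)
z = 42 + 18*I*√17 (z = 42 + 18*(I*√17) = 42 + 18*I*√17 ≈ 42.0 + 74.216*I)
-z = -(42 + 18*I*√17) = -42 - 18*I*√17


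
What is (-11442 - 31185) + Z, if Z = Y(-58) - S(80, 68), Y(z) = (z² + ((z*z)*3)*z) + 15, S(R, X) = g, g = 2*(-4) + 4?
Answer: -624580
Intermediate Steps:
g = -4 (g = -8 + 4 = -4)
S(R, X) = -4
Y(z) = 15 + z² + 3*z³ (Y(z) = (z² + (z²*3)*z) + 15 = (z² + (3*z²)*z) + 15 = (z² + 3*z³) + 15 = 15 + z² + 3*z³)
Z = -581953 (Z = (15 + (-58)² + 3*(-58)³) - 1*(-4) = (15 + 3364 + 3*(-195112)) + 4 = (15 + 3364 - 585336) + 4 = -581957 + 4 = -581953)
(-11442 - 31185) + Z = (-11442 - 31185) - 581953 = -42627 - 581953 = -624580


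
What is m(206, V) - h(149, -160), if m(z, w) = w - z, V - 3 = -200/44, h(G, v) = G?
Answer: -3922/11 ≈ -356.55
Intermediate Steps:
V = -17/11 (V = 3 - 200/44 = 3 - 200*1/44 = 3 - 50/11 = -17/11 ≈ -1.5455)
m(206, V) - h(149, -160) = (-17/11 - 1*206) - 1*149 = (-17/11 - 206) - 149 = -2283/11 - 149 = -3922/11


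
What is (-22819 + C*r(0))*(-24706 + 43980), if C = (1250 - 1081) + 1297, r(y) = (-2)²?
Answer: -326790670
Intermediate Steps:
r(y) = 4
C = 1466 (C = 169 + 1297 = 1466)
(-22819 + C*r(0))*(-24706 + 43980) = (-22819 + 1466*4)*(-24706 + 43980) = (-22819 + 5864)*19274 = -16955*19274 = -326790670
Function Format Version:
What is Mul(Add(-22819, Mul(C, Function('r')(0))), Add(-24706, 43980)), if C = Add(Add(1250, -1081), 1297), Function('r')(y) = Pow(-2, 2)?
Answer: -326790670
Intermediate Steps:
Function('r')(y) = 4
C = 1466 (C = Add(169, 1297) = 1466)
Mul(Add(-22819, Mul(C, Function('r')(0))), Add(-24706, 43980)) = Mul(Add(-22819, Mul(1466, 4)), Add(-24706, 43980)) = Mul(Add(-22819, 5864), 19274) = Mul(-16955, 19274) = -326790670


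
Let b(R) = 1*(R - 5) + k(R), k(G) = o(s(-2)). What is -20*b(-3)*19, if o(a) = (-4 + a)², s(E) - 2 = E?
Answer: -3040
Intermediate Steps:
s(E) = 2 + E
k(G) = 16 (k(G) = (-4 + (2 - 2))² = (-4 + 0)² = (-4)² = 16)
b(R) = 11 + R (b(R) = 1*(R - 5) + 16 = 1*(-5 + R) + 16 = (-5 + R) + 16 = 11 + R)
-20*b(-3)*19 = -20*(11 - 3)*19 = -20*8*19 = -160*19 = -3040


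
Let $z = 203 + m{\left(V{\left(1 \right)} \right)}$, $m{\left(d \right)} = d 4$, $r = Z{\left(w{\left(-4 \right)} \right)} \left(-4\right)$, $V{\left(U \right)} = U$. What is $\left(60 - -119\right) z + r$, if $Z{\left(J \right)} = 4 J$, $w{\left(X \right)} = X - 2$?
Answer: $37149$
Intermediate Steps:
$w{\left(X \right)} = -2 + X$ ($w{\left(X \right)} = X - 2 = -2 + X$)
$r = 96$ ($r = 4 \left(-2 - 4\right) \left(-4\right) = 4 \left(-6\right) \left(-4\right) = \left(-24\right) \left(-4\right) = 96$)
$m{\left(d \right)} = 4 d$
$z = 207$ ($z = 203 + 4 \cdot 1 = 203 + 4 = 207$)
$\left(60 - -119\right) z + r = \left(60 - -119\right) 207 + 96 = \left(60 + 119\right) 207 + 96 = 179 \cdot 207 + 96 = 37053 + 96 = 37149$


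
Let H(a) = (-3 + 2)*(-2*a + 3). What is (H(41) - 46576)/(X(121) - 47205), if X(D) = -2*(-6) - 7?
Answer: 46497/47200 ≈ 0.98511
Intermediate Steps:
X(D) = 5 (X(D) = 12 - 7 = 5)
H(a) = -3 + 2*a (H(a) = -(3 - 2*a) = -3 + 2*a)
(H(41) - 46576)/(X(121) - 47205) = ((-3 + 2*41) - 46576)/(5 - 47205) = ((-3 + 82) - 46576)/(-47200) = (79 - 46576)*(-1/47200) = -46497*(-1/47200) = 46497/47200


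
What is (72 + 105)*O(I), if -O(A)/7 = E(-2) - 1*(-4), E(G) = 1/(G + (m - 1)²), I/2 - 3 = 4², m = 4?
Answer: -5133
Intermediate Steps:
I = 38 (I = 6 + 2*4² = 6 + 2*16 = 6 + 32 = 38)
E(G) = 1/(9 + G) (E(G) = 1/(G + (4 - 1)²) = 1/(G + 3²) = 1/(G + 9) = 1/(9 + G))
O(A) = -29 (O(A) = -7*(1/(9 - 2) - 1*(-4)) = -7*(1/7 + 4) = -7*(⅐ + 4) = -7*29/7 = -29)
(72 + 105)*O(I) = (72 + 105)*(-29) = 177*(-29) = -5133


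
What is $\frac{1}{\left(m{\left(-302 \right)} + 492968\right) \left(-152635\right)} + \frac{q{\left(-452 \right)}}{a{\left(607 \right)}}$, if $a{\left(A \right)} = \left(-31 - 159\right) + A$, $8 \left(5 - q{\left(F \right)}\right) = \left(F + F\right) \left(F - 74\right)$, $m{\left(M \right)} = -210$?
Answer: $- \frac{1490027256424769}{10454484308870} \approx -142.53$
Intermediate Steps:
$q{\left(F \right)} = 5 - \frac{F \left(-74 + F\right)}{4}$ ($q{\left(F \right)} = 5 - \frac{\left(F + F\right) \left(F - 74\right)}{8} = 5 - \frac{2 F \left(-74 + F\right)}{8} = 5 - \frac{F \left(-74 + F\right)}{4}$)
$a{\left(A \right)} = -190 + A$
$\frac{1}{\left(m{\left(-302 \right)} + 492968\right) \left(-152635\right)} + \frac{q{\left(-452 \right)}}{a{\left(607 \right)}} = \frac{1}{\left(-210 + 492968\right) \left(-152635\right)} + \frac{5 - \frac{\left(-452\right)^{2}}{4} + \frac{37}{2} \left(-452\right)}{-190 + 607} = \frac{1}{492758} \left(- \frac{1}{152635}\right) + \frac{5 - 51076 - 8362}{417} = \frac{1}{492758} \left(- \frac{1}{152635}\right) + \left(5 - 51076 - 8362\right) \frac{1}{417} = - \frac{1}{75212117330} - \frac{19811}{139} = - \frac{1490027256424769}{10454484308870}$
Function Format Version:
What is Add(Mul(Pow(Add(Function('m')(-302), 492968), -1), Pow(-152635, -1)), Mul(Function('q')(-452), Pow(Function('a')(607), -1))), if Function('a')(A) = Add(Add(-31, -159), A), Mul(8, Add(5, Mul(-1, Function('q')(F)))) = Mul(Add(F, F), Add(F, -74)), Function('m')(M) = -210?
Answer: Rational(-1490027256424769, 10454484308870) ≈ -142.53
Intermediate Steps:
Function('q')(F) = Add(5, Mul(Rational(-1, 4), F, Add(-74, F))) (Function('q')(F) = Add(5, Mul(Rational(-1, 8), Mul(Add(F, F), Add(F, -74)))) = Add(5, Mul(Rational(-1, 8), Mul(Mul(2, F), Add(-74, F)))) = Add(5, Mul(Rational(-1, 8), Mul(2, F, Add(-74, F)))) = Add(5, Mul(Rational(-1, 4), F, Add(-74, F))))
Function('a')(A) = Add(-190, A)
Add(Mul(Pow(Add(Function('m')(-302), 492968), -1), Pow(-152635, -1)), Mul(Function('q')(-452), Pow(Function('a')(607), -1))) = Add(Mul(Pow(Add(-210, 492968), -1), Pow(-152635, -1)), Mul(Add(5, Mul(Rational(-1, 4), Pow(-452, 2)), Mul(Rational(37, 2), -452)), Pow(Add(-190, 607), -1))) = Add(Mul(Pow(492758, -1), Rational(-1, 152635)), Mul(Add(5, Mul(Rational(-1, 4), 204304), -8362), Pow(417, -1))) = Add(Mul(Rational(1, 492758), Rational(-1, 152635)), Mul(Add(5, -51076, -8362), Rational(1, 417))) = Add(Rational(-1, 75212117330), Mul(-59433, Rational(1, 417))) = Add(Rational(-1, 75212117330), Rational(-19811, 139)) = Rational(-1490027256424769, 10454484308870)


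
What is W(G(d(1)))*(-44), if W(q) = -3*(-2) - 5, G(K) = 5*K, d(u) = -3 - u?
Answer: -44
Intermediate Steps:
W(q) = 1 (W(q) = 6 - 5 = 1)
W(G(d(1)))*(-44) = 1*(-44) = -44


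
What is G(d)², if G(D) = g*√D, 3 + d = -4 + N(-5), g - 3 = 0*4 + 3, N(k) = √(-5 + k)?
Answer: -252 + 36*I*√10 ≈ -252.0 + 113.84*I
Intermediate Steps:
g = 6 (g = 3 + (0*4 + 3) = 3 + (0 + 3) = 3 + 3 = 6)
d = -7 + I*√10 (d = -3 + (-4 + √(-5 - 5)) = -3 + (-4 + √(-10)) = -3 + (-4 + I*√10) = -7 + I*√10 ≈ -7.0 + 3.1623*I)
G(D) = 6*√D
G(d)² = (6*√(-7 + I*√10))² = -252 + 36*I*√10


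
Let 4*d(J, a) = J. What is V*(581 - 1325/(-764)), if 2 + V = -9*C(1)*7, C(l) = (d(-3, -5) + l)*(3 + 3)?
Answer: -85925337/1528 ≈ -56234.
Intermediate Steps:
d(J, a) = J/4
C(l) = -9/2 + 6*l (C(l) = ((¼)*(-3) + l)*(3 + 3) = (-¾ + l)*6 = -9/2 + 6*l)
V = -193/2 (V = -2 - 9*(-9/2 + 6*1)*7 = -2 - 9*(-9/2 + 6)*7 = -2 - 9*3/2*7 = -2 - 27/2*7 = -2 - 189/2 = -193/2 ≈ -96.500)
V*(581 - 1325/(-764)) = -193*(581 - 1325/(-764))/2 = -193*(581 - 1325*(-1/764))/2 = -193*(581 + 1325/764)/2 = -193/2*445209/764 = -85925337/1528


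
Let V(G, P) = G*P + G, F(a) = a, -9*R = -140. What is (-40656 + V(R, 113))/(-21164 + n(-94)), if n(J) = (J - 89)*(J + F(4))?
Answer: 58324/7041 ≈ 8.2835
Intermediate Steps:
R = 140/9 (R = -1/9*(-140) = 140/9 ≈ 15.556)
V(G, P) = G + G*P
n(J) = (-89 + J)*(4 + J) (n(J) = (J - 89)*(J + 4) = (-89 + J)*(4 + J))
(-40656 + V(R, 113))/(-21164 + n(-94)) = (-40656 + 140*(1 + 113)/9)/(-21164 + (-356 + (-94)**2 - 85*(-94))) = (-40656 + (140/9)*114)/(-21164 + (-356 + 8836 + 7990)) = (-40656 + 5320/3)/(-21164 + 16470) = -116648/3/(-4694) = -116648/3*(-1/4694) = 58324/7041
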